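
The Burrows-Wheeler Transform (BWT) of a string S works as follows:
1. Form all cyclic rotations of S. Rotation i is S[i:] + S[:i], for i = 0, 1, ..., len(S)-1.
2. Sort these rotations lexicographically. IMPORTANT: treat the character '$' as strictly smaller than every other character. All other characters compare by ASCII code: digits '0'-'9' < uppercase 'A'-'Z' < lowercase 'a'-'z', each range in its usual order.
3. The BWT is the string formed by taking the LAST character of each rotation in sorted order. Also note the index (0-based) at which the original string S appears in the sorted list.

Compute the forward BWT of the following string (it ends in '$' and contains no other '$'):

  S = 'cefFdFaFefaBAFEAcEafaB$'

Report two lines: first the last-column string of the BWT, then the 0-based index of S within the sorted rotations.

Answer: BBEaaFcAdfaffFEA$FcFeae
16

Derivation:
All 23 rotations (rotation i = S[i:]+S[:i]):
  rot[0] = cefFdFaFefaBAFEAcEafaB$
  rot[1] = efFdFaFefaBAFEAcEafaB$c
  rot[2] = fFdFaFefaBAFEAcEafaB$ce
  rot[3] = FdFaFefaBAFEAcEafaB$cef
  rot[4] = dFaFefaBAFEAcEafaB$cefF
  rot[5] = FaFefaBAFEAcEafaB$cefFd
  rot[6] = aFefaBAFEAcEafaB$cefFdF
  rot[7] = FefaBAFEAcEafaB$cefFdFa
  rot[8] = efaBAFEAcEafaB$cefFdFaF
  rot[9] = faBAFEAcEafaB$cefFdFaFe
  rot[10] = aBAFEAcEafaB$cefFdFaFef
  rot[11] = BAFEAcEafaB$cefFdFaFefa
  rot[12] = AFEAcEafaB$cefFdFaFefaB
  rot[13] = FEAcEafaB$cefFdFaFefaBA
  rot[14] = EAcEafaB$cefFdFaFefaBAF
  rot[15] = AcEafaB$cefFdFaFefaBAFE
  rot[16] = cEafaB$cefFdFaFefaBAFEA
  rot[17] = EafaB$cefFdFaFefaBAFEAc
  rot[18] = afaB$cefFdFaFefaBAFEAcE
  rot[19] = faB$cefFdFaFefaBAFEAcEa
  rot[20] = aB$cefFdFaFefaBAFEAcEaf
  rot[21] = B$cefFdFaFefaBAFEAcEafa
  rot[22] = $cefFdFaFefaBAFEAcEafaB
Sorted (with $ < everything):
  sorted[0] = $cefFdFaFefaBAFEAcEafaB  (last char: 'B')
  sorted[1] = AFEAcEafaB$cefFdFaFefaB  (last char: 'B')
  sorted[2] = AcEafaB$cefFdFaFefaBAFE  (last char: 'E')
  sorted[3] = B$cefFdFaFefaBAFEAcEafa  (last char: 'a')
  sorted[4] = BAFEAcEafaB$cefFdFaFefa  (last char: 'a')
  sorted[5] = EAcEafaB$cefFdFaFefaBAF  (last char: 'F')
  sorted[6] = EafaB$cefFdFaFefaBAFEAc  (last char: 'c')
  sorted[7] = FEAcEafaB$cefFdFaFefaBA  (last char: 'A')
  sorted[8] = FaFefaBAFEAcEafaB$cefFd  (last char: 'd')
  sorted[9] = FdFaFefaBAFEAcEafaB$cef  (last char: 'f')
  sorted[10] = FefaBAFEAcEafaB$cefFdFa  (last char: 'a')
  sorted[11] = aB$cefFdFaFefaBAFEAcEaf  (last char: 'f')
  sorted[12] = aBAFEAcEafaB$cefFdFaFef  (last char: 'f')
  sorted[13] = aFefaBAFEAcEafaB$cefFdF  (last char: 'F')
  sorted[14] = afaB$cefFdFaFefaBAFEAcE  (last char: 'E')
  sorted[15] = cEafaB$cefFdFaFefaBAFEA  (last char: 'A')
  sorted[16] = cefFdFaFefaBAFEAcEafaB$  (last char: '$')
  sorted[17] = dFaFefaBAFEAcEafaB$cefF  (last char: 'F')
  sorted[18] = efFdFaFefaBAFEAcEafaB$c  (last char: 'c')
  sorted[19] = efaBAFEAcEafaB$cefFdFaF  (last char: 'F')
  sorted[20] = fFdFaFefaBAFEAcEafaB$ce  (last char: 'e')
  sorted[21] = faB$cefFdFaFefaBAFEAcEa  (last char: 'a')
  sorted[22] = faBAFEAcEafaB$cefFdFaFe  (last char: 'e')
Last column: BBEaaFcAdfaffFEA$FcFeae
Original string S is at sorted index 16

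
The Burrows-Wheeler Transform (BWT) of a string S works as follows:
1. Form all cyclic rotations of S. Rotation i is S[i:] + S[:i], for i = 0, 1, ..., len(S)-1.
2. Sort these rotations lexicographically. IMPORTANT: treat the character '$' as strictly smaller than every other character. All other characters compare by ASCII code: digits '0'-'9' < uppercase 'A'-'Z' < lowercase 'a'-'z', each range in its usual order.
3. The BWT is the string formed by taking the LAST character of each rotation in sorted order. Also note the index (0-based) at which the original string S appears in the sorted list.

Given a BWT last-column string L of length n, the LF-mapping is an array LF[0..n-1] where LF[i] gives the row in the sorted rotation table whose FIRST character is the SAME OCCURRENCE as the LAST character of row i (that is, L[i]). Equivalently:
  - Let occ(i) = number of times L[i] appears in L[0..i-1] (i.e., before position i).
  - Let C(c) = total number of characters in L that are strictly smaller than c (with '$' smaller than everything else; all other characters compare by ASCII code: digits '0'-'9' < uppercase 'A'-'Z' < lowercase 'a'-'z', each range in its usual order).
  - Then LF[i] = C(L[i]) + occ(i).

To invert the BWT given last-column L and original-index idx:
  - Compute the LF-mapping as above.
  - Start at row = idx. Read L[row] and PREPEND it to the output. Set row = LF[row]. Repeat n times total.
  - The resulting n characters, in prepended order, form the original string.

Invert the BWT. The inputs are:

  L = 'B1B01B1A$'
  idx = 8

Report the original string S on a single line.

Answer: BAB1011B$

Derivation:
LF mapping: 6 2 7 1 3 8 4 5 0
Walk LF starting at row 8, prepending L[row]:
  step 1: row=8, L[8]='$', prepend. Next row=LF[8]=0
  step 2: row=0, L[0]='B', prepend. Next row=LF[0]=6
  step 3: row=6, L[6]='1', prepend. Next row=LF[6]=4
  step 4: row=4, L[4]='1', prepend. Next row=LF[4]=3
  step 5: row=3, L[3]='0', prepend. Next row=LF[3]=1
  step 6: row=1, L[1]='1', prepend. Next row=LF[1]=2
  step 7: row=2, L[2]='B', prepend. Next row=LF[2]=7
  step 8: row=7, L[7]='A', prepend. Next row=LF[7]=5
  step 9: row=5, L[5]='B', prepend. Next row=LF[5]=8
Reversed output: BAB1011B$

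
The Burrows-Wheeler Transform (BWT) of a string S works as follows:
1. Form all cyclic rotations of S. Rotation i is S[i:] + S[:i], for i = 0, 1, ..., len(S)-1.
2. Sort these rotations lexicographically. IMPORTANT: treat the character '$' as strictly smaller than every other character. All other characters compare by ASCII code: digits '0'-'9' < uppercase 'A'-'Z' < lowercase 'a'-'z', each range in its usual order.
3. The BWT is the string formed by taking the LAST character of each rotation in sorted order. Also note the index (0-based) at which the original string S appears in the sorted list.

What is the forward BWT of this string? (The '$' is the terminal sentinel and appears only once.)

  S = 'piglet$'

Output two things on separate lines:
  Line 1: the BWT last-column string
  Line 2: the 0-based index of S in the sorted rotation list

All 7 rotations (rotation i = S[i:]+S[:i]):
  rot[0] = piglet$
  rot[1] = iglet$p
  rot[2] = glet$pi
  rot[3] = let$pig
  rot[4] = et$pigl
  rot[5] = t$pigle
  rot[6] = $piglet
Sorted (with $ < everything):
  sorted[0] = $piglet  (last char: 't')
  sorted[1] = et$pigl  (last char: 'l')
  sorted[2] = glet$pi  (last char: 'i')
  sorted[3] = iglet$p  (last char: 'p')
  sorted[4] = let$pig  (last char: 'g')
  sorted[5] = piglet$  (last char: '$')
  sorted[6] = t$pigle  (last char: 'e')
Last column: tlipg$e
Original string S is at sorted index 5

Answer: tlipg$e
5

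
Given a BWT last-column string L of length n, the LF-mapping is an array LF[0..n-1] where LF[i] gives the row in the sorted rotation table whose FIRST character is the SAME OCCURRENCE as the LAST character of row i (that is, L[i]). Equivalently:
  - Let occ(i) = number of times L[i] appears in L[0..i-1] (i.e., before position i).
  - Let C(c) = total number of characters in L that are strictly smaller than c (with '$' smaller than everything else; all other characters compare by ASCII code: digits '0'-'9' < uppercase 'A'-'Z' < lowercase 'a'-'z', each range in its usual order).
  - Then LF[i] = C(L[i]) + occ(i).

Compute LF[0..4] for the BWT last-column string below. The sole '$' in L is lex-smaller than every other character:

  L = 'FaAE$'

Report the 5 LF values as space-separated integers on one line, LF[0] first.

Answer: 3 4 1 2 0

Derivation:
Char counts: '$':1, 'A':1, 'E':1, 'F':1, 'a':1
C (first-col start): C('$')=0, C('A')=1, C('E')=2, C('F')=3, C('a')=4
L[0]='F': occ=0, LF[0]=C('F')+0=3+0=3
L[1]='a': occ=0, LF[1]=C('a')+0=4+0=4
L[2]='A': occ=0, LF[2]=C('A')+0=1+0=1
L[3]='E': occ=0, LF[3]=C('E')+0=2+0=2
L[4]='$': occ=0, LF[4]=C('$')+0=0+0=0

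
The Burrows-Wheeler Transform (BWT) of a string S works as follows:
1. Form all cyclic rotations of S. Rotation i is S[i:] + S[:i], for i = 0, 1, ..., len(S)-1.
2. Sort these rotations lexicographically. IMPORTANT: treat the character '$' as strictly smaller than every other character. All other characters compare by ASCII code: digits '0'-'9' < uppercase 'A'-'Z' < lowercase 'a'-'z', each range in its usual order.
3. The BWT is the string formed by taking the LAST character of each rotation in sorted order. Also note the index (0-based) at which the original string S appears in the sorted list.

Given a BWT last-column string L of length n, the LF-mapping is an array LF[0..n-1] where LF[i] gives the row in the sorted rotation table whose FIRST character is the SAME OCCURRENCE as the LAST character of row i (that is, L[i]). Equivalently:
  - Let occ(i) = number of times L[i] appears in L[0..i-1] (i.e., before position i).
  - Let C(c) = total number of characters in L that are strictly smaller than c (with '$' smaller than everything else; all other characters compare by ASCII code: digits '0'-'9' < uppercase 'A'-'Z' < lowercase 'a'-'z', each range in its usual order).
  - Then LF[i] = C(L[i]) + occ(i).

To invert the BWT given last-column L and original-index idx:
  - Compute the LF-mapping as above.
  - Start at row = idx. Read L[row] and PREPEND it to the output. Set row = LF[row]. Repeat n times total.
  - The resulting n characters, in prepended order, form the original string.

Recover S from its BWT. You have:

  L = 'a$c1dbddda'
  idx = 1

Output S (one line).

Answer: 1addddbca$

Derivation:
LF mapping: 2 0 5 1 6 4 7 8 9 3
Walk LF starting at row 1, prepending L[row]:
  step 1: row=1, L[1]='$', prepend. Next row=LF[1]=0
  step 2: row=0, L[0]='a', prepend. Next row=LF[0]=2
  step 3: row=2, L[2]='c', prepend. Next row=LF[2]=5
  step 4: row=5, L[5]='b', prepend. Next row=LF[5]=4
  step 5: row=4, L[4]='d', prepend. Next row=LF[4]=6
  step 6: row=6, L[6]='d', prepend. Next row=LF[6]=7
  step 7: row=7, L[7]='d', prepend. Next row=LF[7]=8
  step 8: row=8, L[8]='d', prepend. Next row=LF[8]=9
  step 9: row=9, L[9]='a', prepend. Next row=LF[9]=3
  step 10: row=3, L[3]='1', prepend. Next row=LF[3]=1
Reversed output: 1addddbca$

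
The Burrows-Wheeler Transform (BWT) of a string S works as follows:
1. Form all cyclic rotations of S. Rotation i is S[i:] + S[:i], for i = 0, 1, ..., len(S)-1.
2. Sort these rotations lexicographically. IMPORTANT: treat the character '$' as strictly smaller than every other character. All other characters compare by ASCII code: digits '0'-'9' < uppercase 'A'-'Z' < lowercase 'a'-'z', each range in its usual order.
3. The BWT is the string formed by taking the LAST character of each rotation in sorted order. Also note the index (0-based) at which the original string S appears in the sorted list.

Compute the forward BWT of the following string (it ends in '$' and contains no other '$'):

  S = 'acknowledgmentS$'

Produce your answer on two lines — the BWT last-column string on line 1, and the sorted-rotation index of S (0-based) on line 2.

Answer: St$aelmdcwgkenno
2

Derivation:
All 16 rotations (rotation i = S[i:]+S[:i]):
  rot[0] = acknowledgmentS$
  rot[1] = cknowledgmentS$a
  rot[2] = knowledgmentS$ac
  rot[3] = nowledgmentS$ack
  rot[4] = owledgmentS$ackn
  rot[5] = wledgmentS$ackno
  rot[6] = ledgmentS$acknow
  rot[7] = edgmentS$acknowl
  rot[8] = dgmentS$acknowle
  rot[9] = gmentS$acknowled
  rot[10] = mentS$acknowledg
  rot[11] = entS$acknowledgm
  rot[12] = ntS$acknowledgme
  rot[13] = tS$acknowledgmen
  rot[14] = S$acknowledgment
  rot[15] = $acknowledgmentS
Sorted (with $ < everything):
  sorted[0] = $acknowledgmentS  (last char: 'S')
  sorted[1] = S$acknowledgment  (last char: 't')
  sorted[2] = acknowledgmentS$  (last char: '$')
  sorted[3] = cknowledgmentS$a  (last char: 'a')
  sorted[4] = dgmentS$acknowle  (last char: 'e')
  sorted[5] = edgmentS$acknowl  (last char: 'l')
  sorted[6] = entS$acknowledgm  (last char: 'm')
  sorted[7] = gmentS$acknowled  (last char: 'd')
  sorted[8] = knowledgmentS$ac  (last char: 'c')
  sorted[9] = ledgmentS$acknow  (last char: 'w')
  sorted[10] = mentS$acknowledg  (last char: 'g')
  sorted[11] = nowledgmentS$ack  (last char: 'k')
  sorted[12] = ntS$acknowledgme  (last char: 'e')
  sorted[13] = owledgmentS$ackn  (last char: 'n')
  sorted[14] = tS$acknowledgmen  (last char: 'n')
  sorted[15] = wledgmentS$ackno  (last char: 'o')
Last column: St$aelmdcwgkenno
Original string S is at sorted index 2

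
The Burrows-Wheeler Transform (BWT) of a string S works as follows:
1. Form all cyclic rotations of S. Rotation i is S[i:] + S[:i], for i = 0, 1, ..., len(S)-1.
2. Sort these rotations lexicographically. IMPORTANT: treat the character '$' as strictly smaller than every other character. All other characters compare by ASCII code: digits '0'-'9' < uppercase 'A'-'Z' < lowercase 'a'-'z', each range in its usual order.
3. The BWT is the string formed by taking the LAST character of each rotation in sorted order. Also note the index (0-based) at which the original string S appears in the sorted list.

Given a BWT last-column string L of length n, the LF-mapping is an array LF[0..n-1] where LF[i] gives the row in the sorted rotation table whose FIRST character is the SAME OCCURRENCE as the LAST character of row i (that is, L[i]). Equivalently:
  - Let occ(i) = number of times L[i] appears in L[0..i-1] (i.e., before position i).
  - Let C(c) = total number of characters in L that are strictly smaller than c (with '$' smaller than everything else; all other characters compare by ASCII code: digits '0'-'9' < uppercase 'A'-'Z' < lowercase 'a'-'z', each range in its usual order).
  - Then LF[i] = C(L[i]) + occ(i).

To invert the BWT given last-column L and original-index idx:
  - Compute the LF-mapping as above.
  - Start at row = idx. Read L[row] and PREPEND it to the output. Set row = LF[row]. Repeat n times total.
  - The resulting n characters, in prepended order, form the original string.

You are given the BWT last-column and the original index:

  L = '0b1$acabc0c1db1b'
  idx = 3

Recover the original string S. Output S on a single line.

Answer: 10baa1bdc1cbcb0$

Derivation:
LF mapping: 1 8 3 0 6 12 7 9 13 2 14 4 15 10 5 11
Walk LF starting at row 3, prepending L[row]:
  step 1: row=3, L[3]='$', prepend. Next row=LF[3]=0
  step 2: row=0, L[0]='0', prepend. Next row=LF[0]=1
  step 3: row=1, L[1]='b', prepend. Next row=LF[1]=8
  step 4: row=8, L[8]='c', prepend. Next row=LF[8]=13
  step 5: row=13, L[13]='b', prepend. Next row=LF[13]=10
  step 6: row=10, L[10]='c', prepend. Next row=LF[10]=14
  step 7: row=14, L[14]='1', prepend. Next row=LF[14]=5
  step 8: row=5, L[5]='c', prepend. Next row=LF[5]=12
  step 9: row=12, L[12]='d', prepend. Next row=LF[12]=15
  step 10: row=15, L[15]='b', prepend. Next row=LF[15]=11
  step 11: row=11, L[11]='1', prepend. Next row=LF[11]=4
  step 12: row=4, L[4]='a', prepend. Next row=LF[4]=6
  step 13: row=6, L[6]='a', prepend. Next row=LF[6]=7
  step 14: row=7, L[7]='b', prepend. Next row=LF[7]=9
  step 15: row=9, L[9]='0', prepend. Next row=LF[9]=2
  step 16: row=2, L[2]='1', prepend. Next row=LF[2]=3
Reversed output: 10baa1bdc1cbcb0$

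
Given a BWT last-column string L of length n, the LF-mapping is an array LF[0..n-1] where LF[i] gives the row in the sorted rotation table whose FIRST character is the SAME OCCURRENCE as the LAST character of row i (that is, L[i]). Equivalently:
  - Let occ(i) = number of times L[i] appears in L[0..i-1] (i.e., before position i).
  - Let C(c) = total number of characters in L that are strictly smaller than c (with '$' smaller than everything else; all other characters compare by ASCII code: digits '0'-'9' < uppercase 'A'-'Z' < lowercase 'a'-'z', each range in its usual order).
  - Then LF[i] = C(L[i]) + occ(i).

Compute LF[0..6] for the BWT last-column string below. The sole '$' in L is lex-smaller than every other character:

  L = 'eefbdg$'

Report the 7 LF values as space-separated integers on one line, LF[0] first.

Answer: 3 4 5 1 2 6 0

Derivation:
Char counts: '$':1, 'b':1, 'd':1, 'e':2, 'f':1, 'g':1
C (first-col start): C('$')=0, C('b')=1, C('d')=2, C('e')=3, C('f')=5, C('g')=6
L[0]='e': occ=0, LF[0]=C('e')+0=3+0=3
L[1]='e': occ=1, LF[1]=C('e')+1=3+1=4
L[2]='f': occ=0, LF[2]=C('f')+0=5+0=5
L[3]='b': occ=0, LF[3]=C('b')+0=1+0=1
L[4]='d': occ=0, LF[4]=C('d')+0=2+0=2
L[5]='g': occ=0, LF[5]=C('g')+0=6+0=6
L[6]='$': occ=0, LF[6]=C('$')+0=0+0=0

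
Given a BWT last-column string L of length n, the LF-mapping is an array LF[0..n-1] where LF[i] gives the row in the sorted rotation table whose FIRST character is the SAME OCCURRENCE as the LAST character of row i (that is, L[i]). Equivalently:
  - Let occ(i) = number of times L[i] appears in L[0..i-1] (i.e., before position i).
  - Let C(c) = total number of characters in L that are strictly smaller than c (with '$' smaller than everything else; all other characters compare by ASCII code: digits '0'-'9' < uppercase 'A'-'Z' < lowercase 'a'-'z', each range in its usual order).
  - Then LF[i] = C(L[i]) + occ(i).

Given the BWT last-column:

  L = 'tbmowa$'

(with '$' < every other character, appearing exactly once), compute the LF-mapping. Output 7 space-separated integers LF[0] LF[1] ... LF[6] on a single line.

Char counts: '$':1, 'a':1, 'b':1, 'm':1, 'o':1, 't':1, 'w':1
C (first-col start): C('$')=0, C('a')=1, C('b')=2, C('m')=3, C('o')=4, C('t')=5, C('w')=6
L[0]='t': occ=0, LF[0]=C('t')+0=5+0=5
L[1]='b': occ=0, LF[1]=C('b')+0=2+0=2
L[2]='m': occ=0, LF[2]=C('m')+0=3+0=3
L[3]='o': occ=0, LF[3]=C('o')+0=4+0=4
L[4]='w': occ=0, LF[4]=C('w')+0=6+0=6
L[5]='a': occ=0, LF[5]=C('a')+0=1+0=1
L[6]='$': occ=0, LF[6]=C('$')+0=0+0=0

Answer: 5 2 3 4 6 1 0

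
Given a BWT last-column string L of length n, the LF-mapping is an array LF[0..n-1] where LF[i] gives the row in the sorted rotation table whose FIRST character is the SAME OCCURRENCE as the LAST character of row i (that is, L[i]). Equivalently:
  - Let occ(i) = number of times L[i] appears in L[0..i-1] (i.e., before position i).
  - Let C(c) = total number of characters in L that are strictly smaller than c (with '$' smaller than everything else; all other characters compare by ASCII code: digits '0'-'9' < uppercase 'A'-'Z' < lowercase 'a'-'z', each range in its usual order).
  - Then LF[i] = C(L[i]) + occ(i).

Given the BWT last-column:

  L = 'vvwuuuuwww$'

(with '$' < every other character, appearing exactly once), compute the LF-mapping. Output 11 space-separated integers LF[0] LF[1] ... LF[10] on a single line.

Answer: 5 6 7 1 2 3 4 8 9 10 0

Derivation:
Char counts: '$':1, 'u':4, 'v':2, 'w':4
C (first-col start): C('$')=0, C('u')=1, C('v')=5, C('w')=7
L[0]='v': occ=0, LF[0]=C('v')+0=5+0=5
L[1]='v': occ=1, LF[1]=C('v')+1=5+1=6
L[2]='w': occ=0, LF[2]=C('w')+0=7+0=7
L[3]='u': occ=0, LF[3]=C('u')+0=1+0=1
L[4]='u': occ=1, LF[4]=C('u')+1=1+1=2
L[5]='u': occ=2, LF[5]=C('u')+2=1+2=3
L[6]='u': occ=3, LF[6]=C('u')+3=1+3=4
L[7]='w': occ=1, LF[7]=C('w')+1=7+1=8
L[8]='w': occ=2, LF[8]=C('w')+2=7+2=9
L[9]='w': occ=3, LF[9]=C('w')+3=7+3=10
L[10]='$': occ=0, LF[10]=C('$')+0=0+0=0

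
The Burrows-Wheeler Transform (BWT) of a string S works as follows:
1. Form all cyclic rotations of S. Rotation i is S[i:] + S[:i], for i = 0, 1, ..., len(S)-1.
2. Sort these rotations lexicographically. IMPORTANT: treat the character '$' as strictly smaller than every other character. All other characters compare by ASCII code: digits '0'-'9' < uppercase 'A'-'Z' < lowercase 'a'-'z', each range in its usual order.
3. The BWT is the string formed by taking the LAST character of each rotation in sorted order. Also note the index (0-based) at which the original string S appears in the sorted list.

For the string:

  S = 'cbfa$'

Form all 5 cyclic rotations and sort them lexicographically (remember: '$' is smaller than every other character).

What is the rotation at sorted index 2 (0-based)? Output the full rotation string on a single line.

All 5 rotations (rotation i = S[i:]+S[:i]):
  rot[0] = cbfa$
  rot[1] = bfa$c
  rot[2] = fa$cb
  rot[3] = a$cbf
  rot[4] = $cbfa
Sorted (with $ < everything):
  sorted[0] = $cbfa
  sorted[1] = a$cbf
  sorted[2] = bfa$c
  sorted[3] = cbfa$
  sorted[4] = fa$cb
sorted[2] = bfa$c

Answer: bfa$c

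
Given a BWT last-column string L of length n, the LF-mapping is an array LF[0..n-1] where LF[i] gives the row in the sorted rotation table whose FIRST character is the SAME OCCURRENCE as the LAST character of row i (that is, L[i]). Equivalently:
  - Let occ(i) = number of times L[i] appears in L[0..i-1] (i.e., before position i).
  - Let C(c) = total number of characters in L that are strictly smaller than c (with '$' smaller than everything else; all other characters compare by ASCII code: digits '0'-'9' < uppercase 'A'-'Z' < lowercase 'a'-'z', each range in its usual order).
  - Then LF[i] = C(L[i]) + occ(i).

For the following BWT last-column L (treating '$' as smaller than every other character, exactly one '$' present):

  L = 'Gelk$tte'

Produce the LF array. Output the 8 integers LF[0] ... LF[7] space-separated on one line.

Char counts: '$':1, 'G':1, 'e':2, 'k':1, 'l':1, 't':2
C (first-col start): C('$')=0, C('G')=1, C('e')=2, C('k')=4, C('l')=5, C('t')=6
L[0]='G': occ=0, LF[0]=C('G')+0=1+0=1
L[1]='e': occ=0, LF[1]=C('e')+0=2+0=2
L[2]='l': occ=0, LF[2]=C('l')+0=5+0=5
L[3]='k': occ=0, LF[3]=C('k')+0=4+0=4
L[4]='$': occ=0, LF[4]=C('$')+0=0+0=0
L[5]='t': occ=0, LF[5]=C('t')+0=6+0=6
L[6]='t': occ=1, LF[6]=C('t')+1=6+1=7
L[7]='e': occ=1, LF[7]=C('e')+1=2+1=3

Answer: 1 2 5 4 0 6 7 3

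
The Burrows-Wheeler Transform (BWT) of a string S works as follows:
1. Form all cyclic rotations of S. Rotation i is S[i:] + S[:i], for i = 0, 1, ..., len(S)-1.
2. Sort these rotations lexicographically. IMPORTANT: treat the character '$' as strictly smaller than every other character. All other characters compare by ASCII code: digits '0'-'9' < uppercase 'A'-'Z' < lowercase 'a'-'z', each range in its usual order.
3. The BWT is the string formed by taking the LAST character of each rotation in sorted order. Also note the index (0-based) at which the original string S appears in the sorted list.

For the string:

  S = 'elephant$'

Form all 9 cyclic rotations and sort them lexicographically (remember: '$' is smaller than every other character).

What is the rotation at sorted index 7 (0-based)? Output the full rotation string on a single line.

All 9 rotations (rotation i = S[i:]+S[:i]):
  rot[0] = elephant$
  rot[1] = lephant$e
  rot[2] = ephant$el
  rot[3] = phant$ele
  rot[4] = hant$elep
  rot[5] = ant$eleph
  rot[6] = nt$elepha
  rot[7] = t$elephan
  rot[8] = $elephant
Sorted (with $ < everything):
  sorted[0] = $elephant
  sorted[1] = ant$eleph
  sorted[2] = elephant$
  sorted[3] = ephant$el
  sorted[4] = hant$elep
  sorted[5] = lephant$e
  sorted[6] = nt$elepha
  sorted[7] = phant$ele
  sorted[8] = t$elephan
sorted[7] = phant$ele

Answer: phant$ele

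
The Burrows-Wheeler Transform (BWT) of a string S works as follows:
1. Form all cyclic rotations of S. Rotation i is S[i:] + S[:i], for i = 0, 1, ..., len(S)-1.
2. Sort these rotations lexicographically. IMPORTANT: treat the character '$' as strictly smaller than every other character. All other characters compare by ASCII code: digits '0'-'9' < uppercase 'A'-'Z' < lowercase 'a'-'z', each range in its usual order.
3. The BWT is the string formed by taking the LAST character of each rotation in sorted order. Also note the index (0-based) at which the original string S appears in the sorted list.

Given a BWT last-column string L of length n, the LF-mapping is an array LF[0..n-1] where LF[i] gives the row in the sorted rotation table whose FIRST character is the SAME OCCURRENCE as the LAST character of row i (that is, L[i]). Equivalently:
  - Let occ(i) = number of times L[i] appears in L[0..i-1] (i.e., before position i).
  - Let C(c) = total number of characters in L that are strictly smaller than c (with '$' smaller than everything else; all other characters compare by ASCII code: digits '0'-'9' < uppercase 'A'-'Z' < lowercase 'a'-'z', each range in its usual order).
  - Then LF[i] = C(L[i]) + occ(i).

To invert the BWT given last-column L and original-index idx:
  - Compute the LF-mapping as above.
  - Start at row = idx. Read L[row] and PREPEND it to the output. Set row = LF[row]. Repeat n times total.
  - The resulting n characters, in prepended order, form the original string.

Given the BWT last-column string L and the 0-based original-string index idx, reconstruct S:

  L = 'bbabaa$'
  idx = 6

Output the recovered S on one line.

LF mapping: 4 5 1 6 2 3 0
Walk LF starting at row 6, prepending L[row]:
  step 1: row=6, L[6]='$', prepend. Next row=LF[6]=0
  step 2: row=0, L[0]='b', prepend. Next row=LF[0]=4
  step 3: row=4, L[4]='a', prepend. Next row=LF[4]=2
  step 4: row=2, L[2]='a', prepend. Next row=LF[2]=1
  step 5: row=1, L[1]='b', prepend. Next row=LF[1]=5
  step 6: row=5, L[5]='a', prepend. Next row=LF[5]=3
  step 7: row=3, L[3]='b', prepend. Next row=LF[3]=6
Reversed output: babaab$

Answer: babaab$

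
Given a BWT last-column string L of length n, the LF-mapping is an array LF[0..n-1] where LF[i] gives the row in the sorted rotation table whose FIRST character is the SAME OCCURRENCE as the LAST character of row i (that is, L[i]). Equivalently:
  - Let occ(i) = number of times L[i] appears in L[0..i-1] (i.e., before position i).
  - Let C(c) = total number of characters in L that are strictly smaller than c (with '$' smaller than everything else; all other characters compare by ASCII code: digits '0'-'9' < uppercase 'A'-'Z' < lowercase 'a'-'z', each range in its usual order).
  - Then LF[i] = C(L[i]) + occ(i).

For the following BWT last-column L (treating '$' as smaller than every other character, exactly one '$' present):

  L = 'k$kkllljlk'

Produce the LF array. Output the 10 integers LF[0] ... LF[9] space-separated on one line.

Answer: 2 0 3 4 6 7 8 1 9 5

Derivation:
Char counts: '$':1, 'j':1, 'k':4, 'l':4
C (first-col start): C('$')=0, C('j')=1, C('k')=2, C('l')=6
L[0]='k': occ=0, LF[0]=C('k')+0=2+0=2
L[1]='$': occ=0, LF[1]=C('$')+0=0+0=0
L[2]='k': occ=1, LF[2]=C('k')+1=2+1=3
L[3]='k': occ=2, LF[3]=C('k')+2=2+2=4
L[4]='l': occ=0, LF[4]=C('l')+0=6+0=6
L[5]='l': occ=1, LF[5]=C('l')+1=6+1=7
L[6]='l': occ=2, LF[6]=C('l')+2=6+2=8
L[7]='j': occ=0, LF[7]=C('j')+0=1+0=1
L[8]='l': occ=3, LF[8]=C('l')+3=6+3=9
L[9]='k': occ=3, LF[9]=C('k')+3=2+3=5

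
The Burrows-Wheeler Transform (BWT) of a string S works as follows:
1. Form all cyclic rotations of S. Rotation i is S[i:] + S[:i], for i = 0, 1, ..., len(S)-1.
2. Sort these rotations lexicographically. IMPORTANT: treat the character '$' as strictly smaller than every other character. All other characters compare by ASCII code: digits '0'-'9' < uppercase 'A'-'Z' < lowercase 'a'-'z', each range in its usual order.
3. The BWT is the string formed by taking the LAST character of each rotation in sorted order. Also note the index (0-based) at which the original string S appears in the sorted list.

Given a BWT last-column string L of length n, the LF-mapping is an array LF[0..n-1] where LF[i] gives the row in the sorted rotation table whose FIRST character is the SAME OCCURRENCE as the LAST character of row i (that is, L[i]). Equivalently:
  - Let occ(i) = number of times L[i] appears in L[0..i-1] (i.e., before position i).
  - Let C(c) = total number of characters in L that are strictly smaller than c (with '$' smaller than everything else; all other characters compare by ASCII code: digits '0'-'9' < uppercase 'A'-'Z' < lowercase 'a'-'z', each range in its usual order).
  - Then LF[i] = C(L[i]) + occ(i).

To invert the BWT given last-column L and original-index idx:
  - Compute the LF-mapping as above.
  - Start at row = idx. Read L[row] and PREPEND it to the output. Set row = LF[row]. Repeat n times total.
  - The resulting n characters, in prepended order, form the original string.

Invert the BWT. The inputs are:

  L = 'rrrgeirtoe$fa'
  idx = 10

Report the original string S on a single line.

Answer: refrigerator$

Derivation:
LF mapping: 8 9 10 5 2 6 11 12 7 3 0 4 1
Walk LF starting at row 10, prepending L[row]:
  step 1: row=10, L[10]='$', prepend. Next row=LF[10]=0
  step 2: row=0, L[0]='r', prepend. Next row=LF[0]=8
  step 3: row=8, L[8]='o', prepend. Next row=LF[8]=7
  step 4: row=7, L[7]='t', prepend. Next row=LF[7]=12
  step 5: row=12, L[12]='a', prepend. Next row=LF[12]=1
  step 6: row=1, L[1]='r', prepend. Next row=LF[1]=9
  step 7: row=9, L[9]='e', prepend. Next row=LF[9]=3
  step 8: row=3, L[3]='g', prepend. Next row=LF[3]=5
  step 9: row=5, L[5]='i', prepend. Next row=LF[5]=6
  step 10: row=6, L[6]='r', prepend. Next row=LF[6]=11
  step 11: row=11, L[11]='f', prepend. Next row=LF[11]=4
  step 12: row=4, L[4]='e', prepend. Next row=LF[4]=2
  step 13: row=2, L[2]='r', prepend. Next row=LF[2]=10
Reversed output: refrigerator$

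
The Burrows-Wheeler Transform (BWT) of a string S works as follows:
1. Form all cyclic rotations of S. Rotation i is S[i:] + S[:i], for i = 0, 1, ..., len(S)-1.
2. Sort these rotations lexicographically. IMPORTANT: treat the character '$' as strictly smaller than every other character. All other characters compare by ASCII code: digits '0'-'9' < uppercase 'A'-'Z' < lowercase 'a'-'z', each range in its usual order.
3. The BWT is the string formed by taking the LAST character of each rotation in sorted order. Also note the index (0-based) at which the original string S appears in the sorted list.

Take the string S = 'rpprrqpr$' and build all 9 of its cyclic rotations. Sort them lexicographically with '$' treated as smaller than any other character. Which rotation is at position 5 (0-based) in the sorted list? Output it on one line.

Answer: r$rpprrqp

Derivation:
All 9 rotations (rotation i = S[i:]+S[:i]):
  rot[0] = rpprrqpr$
  rot[1] = pprrqpr$r
  rot[2] = prrqpr$rp
  rot[3] = rrqpr$rpp
  rot[4] = rqpr$rppr
  rot[5] = qpr$rpprr
  rot[6] = pr$rpprrq
  rot[7] = r$rpprrqp
  rot[8] = $rpprrqpr
Sorted (with $ < everything):
  sorted[0] = $rpprrqpr
  sorted[1] = pprrqpr$r
  sorted[2] = pr$rpprrq
  sorted[3] = prrqpr$rp
  sorted[4] = qpr$rpprr
  sorted[5] = r$rpprrqp
  sorted[6] = rpprrqpr$
  sorted[7] = rqpr$rppr
  sorted[8] = rrqpr$rpp
sorted[5] = r$rpprrqp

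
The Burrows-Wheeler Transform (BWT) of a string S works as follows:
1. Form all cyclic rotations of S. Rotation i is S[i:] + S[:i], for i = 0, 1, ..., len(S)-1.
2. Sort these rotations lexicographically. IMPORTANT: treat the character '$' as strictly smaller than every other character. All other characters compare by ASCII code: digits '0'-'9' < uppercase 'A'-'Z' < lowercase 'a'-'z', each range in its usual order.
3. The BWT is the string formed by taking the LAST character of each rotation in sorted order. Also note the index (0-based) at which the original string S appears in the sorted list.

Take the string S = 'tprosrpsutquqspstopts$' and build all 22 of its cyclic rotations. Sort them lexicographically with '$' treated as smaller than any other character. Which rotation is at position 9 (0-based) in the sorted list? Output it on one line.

Answer: rosrpsutquqspstopts$tp

Derivation:
All 22 rotations (rotation i = S[i:]+S[:i]):
  rot[0] = tprosrpsutquqspstopts$
  rot[1] = prosrpsutquqspstopts$t
  rot[2] = rosrpsutquqspstopts$tp
  rot[3] = osrpsutquqspstopts$tpr
  rot[4] = srpsutquqspstopts$tpro
  rot[5] = rpsutquqspstopts$tpros
  rot[6] = psutquqspstopts$tprosr
  rot[7] = sutquqspstopts$tprosrp
  rot[8] = utquqspstopts$tprosrps
  rot[9] = tquqspstopts$tprosrpsu
  rot[10] = quqspstopts$tprosrpsut
  rot[11] = uqspstopts$tprosrpsutq
  rot[12] = qspstopts$tprosrpsutqu
  rot[13] = spstopts$tprosrpsutquq
  rot[14] = pstopts$tprosrpsutquqs
  rot[15] = stopts$tprosrpsutquqsp
  rot[16] = topts$tprosrpsutquqsps
  rot[17] = opts$tprosrpsutquqspst
  rot[18] = pts$tprosrpsutquqspsto
  rot[19] = ts$tprosrpsutquqspstop
  rot[20] = s$tprosrpsutquqspstopt
  rot[21] = $tprosrpsutquqspstopts
Sorted (with $ < everything):
  sorted[0] = $tprosrpsutquqspstopts
  sorted[1] = opts$tprosrpsutquqspst
  sorted[2] = osrpsutquqspstopts$tpr
  sorted[3] = prosrpsutquqspstopts$t
  sorted[4] = pstopts$tprosrpsutquqs
  sorted[5] = psutquqspstopts$tprosr
  sorted[6] = pts$tprosrpsutquqspsto
  sorted[7] = qspstopts$tprosrpsutqu
  sorted[8] = quqspstopts$tprosrpsut
  sorted[9] = rosrpsutquqspstopts$tp
  sorted[10] = rpsutquqspstopts$tpros
  sorted[11] = s$tprosrpsutquqspstopt
  sorted[12] = spstopts$tprosrpsutquq
  sorted[13] = srpsutquqspstopts$tpro
  sorted[14] = stopts$tprosrpsutquqsp
  sorted[15] = sutquqspstopts$tprosrp
  sorted[16] = topts$tprosrpsutquqsps
  sorted[17] = tprosrpsutquqspstopts$
  sorted[18] = tquqspstopts$tprosrpsu
  sorted[19] = ts$tprosrpsutquqspstop
  sorted[20] = uqspstopts$tprosrpsutq
  sorted[21] = utquqspstopts$tprosrps
sorted[9] = rosrpsutquqspstopts$tp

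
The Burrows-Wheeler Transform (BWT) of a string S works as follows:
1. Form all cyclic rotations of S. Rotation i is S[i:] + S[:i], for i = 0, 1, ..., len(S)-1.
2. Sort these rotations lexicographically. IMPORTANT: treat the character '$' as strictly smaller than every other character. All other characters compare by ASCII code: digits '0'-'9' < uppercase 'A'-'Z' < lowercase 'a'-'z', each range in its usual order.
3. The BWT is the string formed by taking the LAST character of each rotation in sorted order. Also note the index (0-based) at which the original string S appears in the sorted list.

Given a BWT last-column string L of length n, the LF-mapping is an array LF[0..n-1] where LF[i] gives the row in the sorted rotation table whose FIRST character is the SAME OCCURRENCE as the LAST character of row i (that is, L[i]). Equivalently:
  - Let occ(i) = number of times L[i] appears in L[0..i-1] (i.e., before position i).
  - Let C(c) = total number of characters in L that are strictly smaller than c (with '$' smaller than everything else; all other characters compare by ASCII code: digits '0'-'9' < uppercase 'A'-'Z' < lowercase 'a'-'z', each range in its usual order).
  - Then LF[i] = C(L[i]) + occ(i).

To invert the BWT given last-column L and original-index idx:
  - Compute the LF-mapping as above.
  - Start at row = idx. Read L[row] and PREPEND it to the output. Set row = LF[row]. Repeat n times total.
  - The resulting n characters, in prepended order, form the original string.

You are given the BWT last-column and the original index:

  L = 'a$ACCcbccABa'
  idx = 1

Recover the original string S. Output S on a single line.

LF mapping: 6 0 1 4 5 9 8 10 11 2 3 7
Walk LF starting at row 1, prepending L[row]:
  step 1: row=1, L[1]='$', prepend. Next row=LF[1]=0
  step 2: row=0, L[0]='a', prepend. Next row=LF[0]=6
  step 3: row=6, L[6]='b', prepend. Next row=LF[6]=8
  step 4: row=8, L[8]='c', prepend. Next row=LF[8]=11
  step 5: row=11, L[11]='a', prepend. Next row=LF[11]=7
  step 6: row=7, L[7]='c', prepend. Next row=LF[7]=10
  step 7: row=10, L[10]='B', prepend. Next row=LF[10]=3
  step 8: row=3, L[3]='C', prepend. Next row=LF[3]=4
  step 9: row=4, L[4]='C', prepend. Next row=LF[4]=5
  step 10: row=5, L[5]='c', prepend. Next row=LF[5]=9
  step 11: row=9, L[9]='A', prepend. Next row=LF[9]=2
  step 12: row=2, L[2]='A', prepend. Next row=LF[2]=1
Reversed output: AAcCCBcacba$

Answer: AAcCCBcacba$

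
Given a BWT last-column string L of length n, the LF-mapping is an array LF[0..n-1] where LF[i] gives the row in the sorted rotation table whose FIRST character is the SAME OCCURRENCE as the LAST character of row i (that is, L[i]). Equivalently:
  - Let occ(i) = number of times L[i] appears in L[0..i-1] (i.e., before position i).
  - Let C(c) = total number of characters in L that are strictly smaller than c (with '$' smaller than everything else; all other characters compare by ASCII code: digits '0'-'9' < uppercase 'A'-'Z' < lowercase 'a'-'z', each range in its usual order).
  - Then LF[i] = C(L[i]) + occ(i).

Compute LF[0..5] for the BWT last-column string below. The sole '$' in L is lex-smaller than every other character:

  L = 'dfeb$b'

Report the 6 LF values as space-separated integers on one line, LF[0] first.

Answer: 3 5 4 1 0 2

Derivation:
Char counts: '$':1, 'b':2, 'd':1, 'e':1, 'f':1
C (first-col start): C('$')=0, C('b')=1, C('d')=3, C('e')=4, C('f')=5
L[0]='d': occ=0, LF[0]=C('d')+0=3+0=3
L[1]='f': occ=0, LF[1]=C('f')+0=5+0=5
L[2]='e': occ=0, LF[2]=C('e')+0=4+0=4
L[3]='b': occ=0, LF[3]=C('b')+0=1+0=1
L[4]='$': occ=0, LF[4]=C('$')+0=0+0=0
L[5]='b': occ=1, LF[5]=C('b')+1=1+1=2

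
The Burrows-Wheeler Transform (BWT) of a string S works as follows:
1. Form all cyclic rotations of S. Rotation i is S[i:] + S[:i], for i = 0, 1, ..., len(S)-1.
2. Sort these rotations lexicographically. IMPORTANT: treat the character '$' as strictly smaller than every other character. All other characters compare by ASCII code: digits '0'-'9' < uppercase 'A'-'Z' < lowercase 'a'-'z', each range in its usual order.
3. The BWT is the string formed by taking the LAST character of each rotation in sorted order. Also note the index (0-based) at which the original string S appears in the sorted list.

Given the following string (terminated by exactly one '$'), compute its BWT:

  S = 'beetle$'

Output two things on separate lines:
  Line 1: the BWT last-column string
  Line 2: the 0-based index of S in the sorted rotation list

All 7 rotations (rotation i = S[i:]+S[:i]):
  rot[0] = beetle$
  rot[1] = eetle$b
  rot[2] = etle$be
  rot[3] = tle$bee
  rot[4] = le$beet
  rot[5] = e$beetl
  rot[6] = $beetle
Sorted (with $ < everything):
  sorted[0] = $beetle  (last char: 'e')
  sorted[1] = beetle$  (last char: '$')
  sorted[2] = e$beetl  (last char: 'l')
  sorted[3] = eetle$b  (last char: 'b')
  sorted[4] = etle$be  (last char: 'e')
  sorted[5] = le$beet  (last char: 't')
  sorted[6] = tle$bee  (last char: 'e')
Last column: e$lbete
Original string S is at sorted index 1

Answer: e$lbete
1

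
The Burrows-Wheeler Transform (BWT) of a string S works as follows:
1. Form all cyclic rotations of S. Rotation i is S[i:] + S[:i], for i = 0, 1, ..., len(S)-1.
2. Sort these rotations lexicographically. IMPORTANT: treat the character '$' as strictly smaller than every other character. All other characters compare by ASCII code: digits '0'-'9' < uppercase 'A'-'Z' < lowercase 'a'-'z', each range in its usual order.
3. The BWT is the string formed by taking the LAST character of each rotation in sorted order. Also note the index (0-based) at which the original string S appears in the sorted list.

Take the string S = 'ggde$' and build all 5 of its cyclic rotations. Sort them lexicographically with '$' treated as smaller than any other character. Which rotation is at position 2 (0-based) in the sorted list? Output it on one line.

Answer: e$ggd

Derivation:
All 5 rotations (rotation i = S[i:]+S[:i]):
  rot[0] = ggde$
  rot[1] = gde$g
  rot[2] = de$gg
  rot[3] = e$ggd
  rot[4] = $ggde
Sorted (with $ < everything):
  sorted[0] = $ggde
  sorted[1] = de$gg
  sorted[2] = e$ggd
  sorted[3] = gde$g
  sorted[4] = ggde$
sorted[2] = e$ggd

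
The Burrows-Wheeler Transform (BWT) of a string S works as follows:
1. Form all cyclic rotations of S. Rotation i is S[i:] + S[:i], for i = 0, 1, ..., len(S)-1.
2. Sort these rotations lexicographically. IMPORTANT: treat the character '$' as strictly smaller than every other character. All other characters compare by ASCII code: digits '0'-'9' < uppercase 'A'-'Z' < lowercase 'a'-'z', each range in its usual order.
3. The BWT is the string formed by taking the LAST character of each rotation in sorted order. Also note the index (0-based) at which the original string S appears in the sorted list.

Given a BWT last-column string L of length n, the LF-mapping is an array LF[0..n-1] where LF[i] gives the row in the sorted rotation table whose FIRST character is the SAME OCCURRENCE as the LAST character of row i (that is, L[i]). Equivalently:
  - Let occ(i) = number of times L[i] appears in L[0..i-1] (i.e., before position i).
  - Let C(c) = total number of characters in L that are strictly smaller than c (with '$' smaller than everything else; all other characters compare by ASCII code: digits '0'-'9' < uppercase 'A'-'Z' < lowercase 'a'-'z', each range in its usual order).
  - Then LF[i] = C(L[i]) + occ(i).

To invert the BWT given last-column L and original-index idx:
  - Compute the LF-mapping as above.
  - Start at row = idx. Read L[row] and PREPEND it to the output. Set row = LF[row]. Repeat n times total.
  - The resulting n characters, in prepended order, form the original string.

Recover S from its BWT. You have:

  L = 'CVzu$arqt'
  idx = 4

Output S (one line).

LF mapping: 1 2 8 7 0 3 5 4 6
Walk LF starting at row 4, prepending L[row]:
  step 1: row=4, L[4]='$', prepend. Next row=LF[4]=0
  step 2: row=0, L[0]='C', prepend. Next row=LF[0]=1
  step 3: row=1, L[1]='V', prepend. Next row=LF[1]=2
  step 4: row=2, L[2]='z', prepend. Next row=LF[2]=8
  step 5: row=8, L[8]='t', prepend. Next row=LF[8]=6
  step 6: row=6, L[6]='r', prepend. Next row=LF[6]=5
  step 7: row=5, L[5]='a', prepend. Next row=LF[5]=3
  step 8: row=3, L[3]='u', prepend. Next row=LF[3]=7
  step 9: row=7, L[7]='q', prepend. Next row=LF[7]=4
Reversed output: quartzVC$

Answer: quartzVC$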